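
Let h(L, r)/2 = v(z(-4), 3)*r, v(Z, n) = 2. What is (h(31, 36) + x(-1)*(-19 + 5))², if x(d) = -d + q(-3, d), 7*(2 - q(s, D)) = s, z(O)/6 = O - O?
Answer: 9216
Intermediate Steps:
z(O) = 0 (z(O) = 6*(O - O) = 6*0 = 0)
q(s, D) = 2 - s/7
h(L, r) = 4*r (h(L, r) = 2*(2*r) = 4*r)
x(d) = 17/7 - d (x(d) = -d + (2 - ⅐*(-3)) = -d + (2 + 3/7) = -d + 17/7 = 17/7 - d)
(h(31, 36) + x(-1)*(-19 + 5))² = (4*36 + (17/7 - 1*(-1))*(-19 + 5))² = (144 + (17/7 + 1)*(-14))² = (144 + (24/7)*(-14))² = (144 - 48)² = 96² = 9216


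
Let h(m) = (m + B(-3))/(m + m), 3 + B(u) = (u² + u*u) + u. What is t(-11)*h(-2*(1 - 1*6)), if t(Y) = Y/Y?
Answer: 11/10 ≈ 1.1000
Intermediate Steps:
t(Y) = 1
B(u) = -3 + u + 2*u² (B(u) = -3 + ((u² + u*u) + u) = -3 + ((u² + u²) + u) = -3 + (2*u² + u) = -3 + (u + 2*u²) = -3 + u + 2*u²)
h(m) = (12 + m)/(2*m) (h(m) = (m + (-3 - 3 + 2*(-3)²))/(m + m) = (m + (-3 - 3 + 2*9))/((2*m)) = (m + (-3 - 3 + 18))*(1/(2*m)) = (m + 12)*(1/(2*m)) = (12 + m)*(1/(2*m)) = (12 + m)/(2*m))
t(-11)*h(-2*(1 - 1*6)) = 1*((12 - 2*(1 - 1*6))/(2*((-2*(1 - 1*6))))) = 1*((12 - 2*(1 - 6))/(2*((-2*(1 - 6))))) = 1*((12 - 2*(-5))/(2*((-2*(-5))))) = 1*((½)*(12 + 10)/10) = 1*((½)*(⅒)*22) = 1*(11/10) = 11/10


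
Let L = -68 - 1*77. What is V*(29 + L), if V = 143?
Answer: -16588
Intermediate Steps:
L = -145 (L = -68 - 77 = -145)
V*(29 + L) = 143*(29 - 145) = 143*(-116) = -16588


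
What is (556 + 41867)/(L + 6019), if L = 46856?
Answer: 14141/17625 ≈ 0.80233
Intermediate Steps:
(556 + 41867)/(L + 6019) = (556 + 41867)/(46856 + 6019) = 42423/52875 = 42423*(1/52875) = 14141/17625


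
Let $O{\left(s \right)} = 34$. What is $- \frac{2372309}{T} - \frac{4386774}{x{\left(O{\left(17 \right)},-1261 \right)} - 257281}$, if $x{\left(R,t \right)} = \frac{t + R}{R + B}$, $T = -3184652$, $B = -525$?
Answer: $\frac{894890014224383}{50287145497136} \approx 17.796$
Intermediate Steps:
$x{\left(R,t \right)} = \frac{R + t}{-525 + R}$ ($x{\left(R,t \right)} = \frac{t + R}{R - 525} = \frac{R + t}{-525 + R}$)
$- \frac{2372309}{T} - \frac{4386774}{x{\left(O{\left(17 \right)},-1261 \right)} - 257281} = - \frac{2372309}{-3184652} - \frac{4386774}{\frac{34 - 1261}{-525 + 34} - 257281} = \left(-2372309\right) \left(- \frac{1}{3184652}\right) - \frac{4386774}{\frac{1}{-491} \left(-1227\right) - 257281} = \frac{2372309}{3184652} - \frac{4386774}{\left(- \frac{1}{491}\right) \left(-1227\right) - 257281} = \frac{2372309}{3184652} - \frac{4386774}{\frac{1227}{491} - 257281} = \frac{2372309}{3184652} - \frac{4386774}{- \frac{126323744}{491}} = \frac{2372309}{3184652} - - \frac{1076953017}{63161872} = \frac{2372309}{3184652} + \frac{1076953017}{63161872} = \frac{894890014224383}{50287145497136}$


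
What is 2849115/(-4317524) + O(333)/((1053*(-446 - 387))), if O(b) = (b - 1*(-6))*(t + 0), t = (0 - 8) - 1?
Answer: -5415959929/8250788364 ≈ -0.65642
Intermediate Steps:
t = -9 (t = -8 - 1 = -9)
O(b) = -54 - 9*b (O(b) = (b - 1*(-6))*(-9 + 0) = (b + 6)*(-9) = (6 + b)*(-9) = -54 - 9*b)
2849115/(-4317524) + O(333)/((1053*(-446 - 387))) = 2849115/(-4317524) + (-54 - 9*333)/((1053*(-446 - 387))) = 2849115*(-1/4317524) + (-54 - 2997)/((1053*(-833))) = -167595/253972 - 3051/(-877149) = -167595/253972 - 3051*(-1/877149) = -167595/253972 + 113/32487 = -5415959929/8250788364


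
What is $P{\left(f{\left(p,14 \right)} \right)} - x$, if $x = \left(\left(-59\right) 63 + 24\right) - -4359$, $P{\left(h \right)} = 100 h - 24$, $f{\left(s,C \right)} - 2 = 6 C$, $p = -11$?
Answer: $7910$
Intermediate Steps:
$f{\left(s,C \right)} = 2 + 6 C$
$P{\left(h \right)} = -24 + 100 h$
$x = 666$ ($x = \left(-3717 + 24\right) + 4359 = -3693 + 4359 = 666$)
$P{\left(f{\left(p,14 \right)} \right)} - x = \left(-24 + 100 \left(2 + 6 \cdot 14\right)\right) - 666 = \left(-24 + 100 \left(2 + 84\right)\right) - 666 = \left(-24 + 100 \cdot 86\right) - 666 = \left(-24 + 8600\right) - 666 = 8576 - 666 = 7910$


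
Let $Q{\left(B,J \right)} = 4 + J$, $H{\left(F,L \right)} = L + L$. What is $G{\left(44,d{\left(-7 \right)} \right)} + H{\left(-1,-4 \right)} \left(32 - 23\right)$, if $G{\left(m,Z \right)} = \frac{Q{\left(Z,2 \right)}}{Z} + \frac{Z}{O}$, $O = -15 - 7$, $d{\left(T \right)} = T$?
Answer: $- \frac{11171}{154} \approx -72.539$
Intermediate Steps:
$H{\left(F,L \right)} = 2 L$
$O = -22$
$G{\left(m,Z \right)} = \frac{6}{Z} - \frac{Z}{22}$ ($G{\left(m,Z \right)} = \frac{4 + 2}{Z} + \frac{Z}{-22} = \frac{6}{Z} + Z \left(- \frac{1}{22}\right) = \frac{6}{Z} - \frac{Z}{22}$)
$G{\left(44,d{\left(-7 \right)} \right)} + H{\left(-1,-4 \right)} \left(32 - 23\right) = \left(\frac{6}{-7} - - \frac{7}{22}\right) + 2 \left(-4\right) \left(32 - 23\right) = \left(6 \left(- \frac{1}{7}\right) + \frac{7}{22}\right) - 72 = \left(- \frac{6}{7} + \frac{7}{22}\right) - 72 = - \frac{83}{154} - 72 = - \frac{11171}{154}$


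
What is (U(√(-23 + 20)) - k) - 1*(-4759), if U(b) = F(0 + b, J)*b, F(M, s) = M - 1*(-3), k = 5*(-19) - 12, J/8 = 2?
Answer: 4863 + 3*I*√3 ≈ 4863.0 + 5.1962*I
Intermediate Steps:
J = 16 (J = 8*2 = 16)
k = -107 (k = -95 - 12 = -107)
F(M, s) = 3 + M (F(M, s) = M + 3 = 3 + M)
U(b) = b*(3 + b) (U(b) = (3 + (0 + b))*b = (3 + b)*b = b*(3 + b))
(U(√(-23 + 20)) - k) - 1*(-4759) = (√(-23 + 20)*(3 + √(-23 + 20)) - 1*(-107)) - 1*(-4759) = (√(-3)*(3 + √(-3)) + 107) + 4759 = ((I*√3)*(3 + I*√3) + 107) + 4759 = (I*√3*(3 + I*√3) + 107) + 4759 = (107 + I*√3*(3 + I*√3)) + 4759 = 4866 + I*√3*(3 + I*√3)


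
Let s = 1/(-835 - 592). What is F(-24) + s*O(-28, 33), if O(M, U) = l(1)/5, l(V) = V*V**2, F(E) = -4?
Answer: -28541/7135 ≈ -4.0001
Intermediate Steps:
l(V) = V**3
O(M, U) = 1/5 (O(M, U) = 1**3/5 = 1*(1/5) = 1/5)
s = -1/1427 (s = 1/(-1427) = -1/1427 ≈ -0.00070077)
F(-24) + s*O(-28, 33) = -4 - 1/1427*1/5 = -4 - 1/7135 = -28541/7135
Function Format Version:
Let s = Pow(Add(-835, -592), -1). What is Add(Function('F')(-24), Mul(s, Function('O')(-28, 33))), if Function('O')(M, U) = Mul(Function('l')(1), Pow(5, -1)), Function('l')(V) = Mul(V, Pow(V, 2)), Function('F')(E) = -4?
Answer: Rational(-28541, 7135) ≈ -4.0001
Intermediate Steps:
Function('l')(V) = Pow(V, 3)
Function('O')(M, U) = Rational(1, 5) (Function('O')(M, U) = Mul(Pow(1, 3), Pow(5, -1)) = Mul(1, Rational(1, 5)) = Rational(1, 5))
s = Rational(-1, 1427) (s = Pow(-1427, -1) = Rational(-1, 1427) ≈ -0.00070077)
Add(Function('F')(-24), Mul(s, Function('O')(-28, 33))) = Add(-4, Mul(Rational(-1, 1427), Rational(1, 5))) = Add(-4, Rational(-1, 7135)) = Rational(-28541, 7135)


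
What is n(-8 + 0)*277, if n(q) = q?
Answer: -2216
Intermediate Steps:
n(-8 + 0)*277 = (-8 + 0)*277 = -8*277 = -2216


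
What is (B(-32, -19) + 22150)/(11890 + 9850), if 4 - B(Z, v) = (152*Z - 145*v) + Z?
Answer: 4859/4348 ≈ 1.1175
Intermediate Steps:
B(Z, v) = 4 - 153*Z + 145*v (B(Z, v) = 4 - ((152*Z - 145*v) + Z) = 4 - ((-145*v + 152*Z) + Z) = 4 - (-145*v + 153*Z) = 4 + (-153*Z + 145*v) = 4 - 153*Z + 145*v)
(B(-32, -19) + 22150)/(11890 + 9850) = ((4 - 153*(-32) + 145*(-19)) + 22150)/(11890 + 9850) = ((4 + 4896 - 2755) + 22150)/21740 = (2145 + 22150)*(1/21740) = 24295*(1/21740) = 4859/4348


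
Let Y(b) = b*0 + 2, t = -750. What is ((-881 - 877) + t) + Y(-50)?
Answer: -2506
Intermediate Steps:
Y(b) = 2 (Y(b) = 0 + 2 = 2)
((-881 - 877) + t) + Y(-50) = ((-881 - 877) - 750) + 2 = (-1758 - 750) + 2 = -2508 + 2 = -2506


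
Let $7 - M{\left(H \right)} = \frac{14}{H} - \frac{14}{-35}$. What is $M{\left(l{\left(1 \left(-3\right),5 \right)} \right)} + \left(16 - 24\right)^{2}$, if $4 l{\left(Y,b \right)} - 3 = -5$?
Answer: $\frac{493}{5} \approx 98.6$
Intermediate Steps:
$l{\left(Y,b \right)} = - \frac{1}{2}$ ($l{\left(Y,b \right)} = \frac{3}{4} + \frac{1}{4} \left(-5\right) = \frac{3}{4} - \frac{5}{4} = - \frac{1}{2}$)
$M{\left(H \right)} = \frac{33}{5} - \frac{14}{H}$ ($M{\left(H \right)} = 7 - \left(\frac{14}{H} - \frac{14}{-35}\right) = 7 - \left(\frac{14}{H} - - \frac{2}{5}\right) = 7 - \left(\frac{14}{H} + \frac{2}{5}\right) = 7 - \left(\frac{2}{5} + \frac{14}{H}\right) = \frac{33}{5} - \frac{14}{H}$)
$M{\left(l{\left(1 \left(-3\right),5 \right)} \right)} + \left(16 - 24\right)^{2} = \left(\frac{33}{5} - \frac{14}{- \frac{1}{2}}\right) + \left(16 - 24\right)^{2} = \left(\frac{33}{5} - -28\right) + \left(-8\right)^{2} = \left(\frac{33}{5} + 28\right) + 64 = \frac{173}{5} + 64 = \frac{493}{5}$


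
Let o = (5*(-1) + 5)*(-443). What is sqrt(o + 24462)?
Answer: 9*sqrt(302) ≈ 156.40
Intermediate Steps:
o = 0 (o = (-5 + 5)*(-443) = 0*(-443) = 0)
sqrt(o + 24462) = sqrt(0 + 24462) = sqrt(24462) = 9*sqrt(302)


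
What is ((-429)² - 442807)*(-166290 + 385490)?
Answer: -56721507200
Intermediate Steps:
((-429)² - 442807)*(-166290 + 385490) = (184041 - 442807)*219200 = -258766*219200 = -56721507200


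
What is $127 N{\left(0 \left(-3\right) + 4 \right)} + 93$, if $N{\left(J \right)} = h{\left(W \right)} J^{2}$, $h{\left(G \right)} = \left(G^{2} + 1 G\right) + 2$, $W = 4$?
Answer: $44797$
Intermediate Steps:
$h{\left(G \right)} = 2 + G + G^{2}$ ($h{\left(G \right)} = \left(G^{2} + G\right) + 2 = \left(G + G^{2}\right) + 2 = 2 + G + G^{2}$)
$N{\left(J \right)} = 22 J^{2}$ ($N{\left(J \right)} = \left(2 + 4 + 4^{2}\right) J^{2} = \left(2 + 4 + 16\right) J^{2} = 22 J^{2}$)
$127 N{\left(0 \left(-3\right) + 4 \right)} + 93 = 127 \cdot 22 \left(0 \left(-3\right) + 4\right)^{2} + 93 = 127 \cdot 22 \left(0 + 4\right)^{2} + 93 = 127 \cdot 22 \cdot 4^{2} + 93 = 127 \cdot 22 \cdot 16 + 93 = 127 \cdot 352 + 93 = 44704 + 93 = 44797$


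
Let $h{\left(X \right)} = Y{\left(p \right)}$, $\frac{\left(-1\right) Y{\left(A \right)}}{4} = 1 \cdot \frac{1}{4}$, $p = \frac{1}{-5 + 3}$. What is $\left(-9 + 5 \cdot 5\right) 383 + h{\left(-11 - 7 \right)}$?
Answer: $6127$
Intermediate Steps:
$p = - \frac{1}{2}$ ($p = \frac{1}{-2} = - \frac{1}{2} \approx -0.5$)
$Y{\left(A \right)} = -1$ ($Y{\left(A \right)} = - 4 \cdot 1 \cdot \frac{1}{4} = \left(-4\right) \frac{1}{4} = -1$)
$h{\left(X \right)} = -1$
$\left(-9 + 5 \cdot 5\right) 383 + h{\left(-11 - 7 \right)} = \left(-9 + 5 \cdot 5\right) 383 - 1 = \left(-9 + 25\right) 383 - 1 = 16 \cdot 383 - 1 = 6128 - 1 = 6127$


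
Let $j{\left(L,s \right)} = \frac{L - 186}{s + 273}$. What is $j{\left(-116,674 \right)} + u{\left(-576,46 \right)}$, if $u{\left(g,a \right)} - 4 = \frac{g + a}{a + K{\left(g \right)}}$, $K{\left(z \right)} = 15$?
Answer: $- \frac{289264}{57767} \approx -5.0074$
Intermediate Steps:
$j{\left(L,s \right)} = \frac{-186 + L}{273 + s}$
$u{\left(g,a \right)} = 4 + \frac{a + g}{15 + a}$ ($u{\left(g,a \right)} = 4 + \frac{g + a}{a + 15} = 4 + \frac{a + g}{15 + a}$)
$j{\left(-116,674 \right)} + u{\left(-576,46 \right)} = \frac{-186 - 116}{273 + 674} + \frac{60 - 576 + 5 \cdot 46}{15 + 46} = \frac{1}{947} \left(-302\right) + \frac{60 - 576 + 230}{61} = \frac{1}{947} \left(-302\right) + \frac{1}{61} \left(-286\right) = - \frac{302}{947} - \frac{286}{61} = - \frac{289264}{57767}$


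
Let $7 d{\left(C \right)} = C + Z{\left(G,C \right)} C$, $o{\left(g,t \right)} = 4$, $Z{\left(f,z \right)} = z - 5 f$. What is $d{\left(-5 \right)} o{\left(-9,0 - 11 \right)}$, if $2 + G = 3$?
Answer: $\frac{180}{7} \approx 25.714$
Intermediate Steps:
$G = 1$ ($G = -2 + 3 = 1$)
$d{\left(C \right)} = \frac{C}{7} + \frac{C \left(-5 + C\right)}{7}$ ($d{\left(C \right)} = \frac{C + \left(C - 5\right) C}{7} = \frac{C + \left(-5 + C\right) C}{7} = \frac{C + C \left(-5 + C\right)}{7} = \frac{C}{7} + \frac{C \left(-5 + C\right)}{7}$)
$d{\left(-5 \right)} o{\left(-9,0 - 11 \right)} = \frac{1}{7} \left(-5\right) \left(-4 - 5\right) 4 = \frac{1}{7} \left(-5\right) \left(-9\right) 4 = \frac{45}{7} \cdot 4 = \frac{180}{7}$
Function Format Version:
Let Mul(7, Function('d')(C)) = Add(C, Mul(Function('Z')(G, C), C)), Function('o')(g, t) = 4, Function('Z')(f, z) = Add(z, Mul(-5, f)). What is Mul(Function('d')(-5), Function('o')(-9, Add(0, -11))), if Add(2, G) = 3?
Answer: Rational(180, 7) ≈ 25.714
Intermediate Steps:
G = 1 (G = Add(-2, 3) = 1)
Function('d')(C) = Add(Mul(Rational(1, 7), C), Mul(Rational(1, 7), C, Add(-5, C))) (Function('d')(C) = Mul(Rational(1, 7), Add(C, Mul(Add(C, Mul(-5, 1)), C))) = Mul(Rational(1, 7), Add(C, Mul(Add(C, -5), C))) = Mul(Rational(1, 7), Add(C, Mul(Add(-5, C), C))) = Mul(Rational(1, 7), Add(C, Mul(C, Add(-5, C)))) = Add(Mul(Rational(1, 7), C), Mul(Rational(1, 7), C, Add(-5, C))))
Mul(Function('d')(-5), Function('o')(-9, Add(0, -11))) = Mul(Mul(Rational(1, 7), -5, Add(-4, -5)), 4) = Mul(Mul(Rational(1, 7), -5, -9), 4) = Mul(Rational(45, 7), 4) = Rational(180, 7)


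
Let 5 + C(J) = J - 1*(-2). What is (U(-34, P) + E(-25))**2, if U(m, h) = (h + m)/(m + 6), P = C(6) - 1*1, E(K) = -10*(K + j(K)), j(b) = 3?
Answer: 2396304/49 ≈ 48904.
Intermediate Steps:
C(J) = -3 + J (C(J) = -5 + (J - 1*(-2)) = -5 + (J + 2) = -5 + (2 + J) = -3 + J)
E(K) = -30 - 10*K (E(K) = -10*(K + 3) = -10*(3 + K) = -30 - 10*K)
P = 2 (P = (-3 + 6) - 1*1 = 3 - 1 = 2)
U(m, h) = (h + m)/(6 + m)
(U(-34, P) + E(-25))**2 = ((2 - 34)/(6 - 34) + (-30 - 10*(-25)))**2 = (-32/(-28) + (-30 + 250))**2 = (-1/28*(-32) + 220)**2 = (8/7 + 220)**2 = (1548/7)**2 = 2396304/49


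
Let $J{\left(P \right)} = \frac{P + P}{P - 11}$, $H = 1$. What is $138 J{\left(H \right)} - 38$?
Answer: $- \frac{328}{5} \approx -65.6$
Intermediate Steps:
$J{\left(P \right)} = \frac{2 P}{-11 + P}$
$138 J{\left(H \right)} - 38 = 138 \cdot 2 \cdot 1 \frac{1}{-11 + 1} - 38 = 138 \cdot 2 \cdot 1 \frac{1}{-10} - 38 = 138 \cdot 2 \cdot 1 \left(- \frac{1}{10}\right) - 38 = 138 \left(- \frac{1}{5}\right) - 38 = - \frac{138}{5} - 38 = - \frac{328}{5}$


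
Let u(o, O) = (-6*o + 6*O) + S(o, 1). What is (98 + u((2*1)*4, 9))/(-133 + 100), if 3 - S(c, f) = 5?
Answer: -34/11 ≈ -3.0909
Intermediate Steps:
S(c, f) = -2 (S(c, f) = 3 - 1*5 = 3 - 5 = -2)
u(o, O) = -2 - 6*o + 6*O (u(o, O) = (-6*o + 6*O) - 2 = -2 - 6*o + 6*O)
(98 + u((2*1)*4, 9))/(-133 + 100) = (98 + (-2 - 6*2*1*4 + 6*9))/(-133 + 100) = (98 + (-2 - 12*4 + 54))/(-33) = (98 + (-2 - 6*8 + 54))*(-1/33) = (98 + (-2 - 48 + 54))*(-1/33) = (98 + 4)*(-1/33) = 102*(-1/33) = -34/11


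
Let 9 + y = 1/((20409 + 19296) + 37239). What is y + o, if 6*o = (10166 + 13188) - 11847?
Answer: 146873273/76944 ≈ 1908.8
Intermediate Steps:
o = 11507/6 (o = ((10166 + 13188) - 11847)/6 = (23354 - 11847)/6 = (⅙)*11507 = 11507/6 ≈ 1917.8)
y = -692495/76944 (y = -9 + 1/((20409 + 19296) + 37239) = -9 + 1/(39705 + 37239) = -9 + 1/76944 = -692495/76944 ≈ -9.0000)
y + o = -692495/76944 + 11507/6 = 146873273/76944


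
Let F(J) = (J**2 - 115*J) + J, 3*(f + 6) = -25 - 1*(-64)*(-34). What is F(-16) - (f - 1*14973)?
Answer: 53378/3 ≈ 17793.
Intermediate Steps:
f = -2219/3 (f = -6 + (-25 - 1*(-64)*(-34))/3 = -6 + (-25 + 64*(-34))/3 = -6 + (-25 - 2176)/3 = -6 + (1/3)*(-2201) = -6 - 2201/3 = -2219/3 ≈ -739.67)
F(J) = J**2 - 114*J
F(-16) - (f - 1*14973) = -16*(-114 - 16) - (-2219/3 - 1*14973) = -16*(-130) - (-2219/3 - 14973) = 2080 - 1*(-47138/3) = 2080 + 47138/3 = 53378/3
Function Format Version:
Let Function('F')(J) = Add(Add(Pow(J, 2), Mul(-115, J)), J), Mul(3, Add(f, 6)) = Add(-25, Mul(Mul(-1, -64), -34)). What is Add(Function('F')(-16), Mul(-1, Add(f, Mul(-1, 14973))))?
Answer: Rational(53378, 3) ≈ 17793.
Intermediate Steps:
f = Rational(-2219, 3) (f = Add(-6, Mul(Rational(1, 3), Add(-25, Mul(Mul(-1, -64), -34)))) = Add(-6, Mul(Rational(1, 3), Add(-25, Mul(64, -34)))) = Add(-6, Mul(Rational(1, 3), Add(-25, -2176))) = Add(-6, Mul(Rational(1, 3), -2201)) = Add(-6, Rational(-2201, 3)) = Rational(-2219, 3) ≈ -739.67)
Function('F')(J) = Add(Pow(J, 2), Mul(-114, J))
Add(Function('F')(-16), Mul(-1, Add(f, Mul(-1, 14973)))) = Add(Mul(-16, Add(-114, -16)), Mul(-1, Add(Rational(-2219, 3), Mul(-1, 14973)))) = Add(Mul(-16, -130), Mul(-1, Add(Rational(-2219, 3), -14973))) = Add(2080, Mul(-1, Rational(-47138, 3))) = Add(2080, Rational(47138, 3)) = Rational(53378, 3)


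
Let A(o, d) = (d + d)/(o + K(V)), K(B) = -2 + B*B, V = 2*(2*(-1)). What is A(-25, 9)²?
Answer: 324/121 ≈ 2.6777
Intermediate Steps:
V = -4 (V = 2*(-2) = -4)
K(B) = -2 + B²
A(o, d) = 2*d/(14 + o) (A(o, d) = (d + d)/(o + (-2 + (-4)²)) = (2*d)/(o + (-2 + 16)) = (2*d)/(o + 14) = (2*d)/(14 + o) = 2*d/(14 + o))
A(-25, 9)² = (2*9/(14 - 25))² = (2*9/(-11))² = (2*9*(-1/11))² = (-18/11)² = 324/121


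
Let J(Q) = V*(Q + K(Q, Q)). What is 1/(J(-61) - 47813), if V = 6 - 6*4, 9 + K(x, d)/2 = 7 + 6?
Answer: -1/46859 ≈ -2.1341e-5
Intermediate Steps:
K(x, d) = 8 (K(x, d) = -18 + 2*(7 + 6) = -18 + 2*13 = -18 + 26 = 8)
V = -18 (V = 6 - 24 = -18)
J(Q) = -144 - 18*Q (J(Q) = -18*(Q + 8) = -18*(8 + Q) = -144 - 18*Q)
1/(J(-61) - 47813) = 1/((-144 - 18*(-61)) - 47813) = 1/((-144 + 1098) - 47813) = 1/(954 - 47813) = 1/(-46859) = -1/46859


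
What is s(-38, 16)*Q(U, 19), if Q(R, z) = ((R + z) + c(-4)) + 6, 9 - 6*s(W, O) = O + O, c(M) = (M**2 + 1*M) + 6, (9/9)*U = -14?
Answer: -667/6 ≈ -111.17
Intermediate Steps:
U = -14
c(M) = 6 + M + M**2 (c(M) = (M**2 + M) + 6 = (M + M**2) + 6 = 6 + M + M**2)
s(W, O) = 3/2 - O/3 (s(W, O) = 3/2 - (O + O)/6 = 3/2 - O/3)
Q(R, z) = 24 + R + z (Q(R, z) = ((R + z) + (6 - 4 + (-4)**2)) + 6 = ((R + z) + (6 - 4 + 16)) + 6 = ((R + z) + 18) + 6 = (18 + R + z) + 6 = 24 + R + z)
s(-38, 16)*Q(U, 19) = (3/2 - 1/3*16)*(24 - 14 + 19) = (3/2 - 16/3)*29 = -23/6*29 = -667/6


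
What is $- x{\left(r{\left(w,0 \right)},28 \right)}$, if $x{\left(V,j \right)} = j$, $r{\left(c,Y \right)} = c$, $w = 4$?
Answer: $-28$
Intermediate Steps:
$- x{\left(r{\left(w,0 \right)},28 \right)} = \left(-1\right) 28 = -28$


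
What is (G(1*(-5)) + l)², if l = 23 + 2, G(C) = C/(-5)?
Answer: 676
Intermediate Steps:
G(C) = -C/5 (G(C) = C*(-⅕) = -C/5)
l = 25
(G(1*(-5)) + l)² = (-(-5)/5 + 25)² = (-⅕*(-5) + 25)² = (1 + 25)² = 26² = 676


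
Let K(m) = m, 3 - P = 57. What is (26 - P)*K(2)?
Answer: 160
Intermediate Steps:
P = -54 (P = 3 - 1*57 = 3 - 57 = -54)
(26 - P)*K(2) = (26 - 1*(-54))*2 = (26 + 54)*2 = 80*2 = 160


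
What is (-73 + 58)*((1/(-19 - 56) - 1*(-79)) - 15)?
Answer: -4799/5 ≈ -959.80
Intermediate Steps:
(-73 + 58)*((1/(-19 - 56) - 1*(-79)) - 15) = -15*((1/(-75) + 79) - 15) = -15*((-1/75 + 79) - 15) = -15*(5924/75 - 15) = -15*4799/75 = -4799/5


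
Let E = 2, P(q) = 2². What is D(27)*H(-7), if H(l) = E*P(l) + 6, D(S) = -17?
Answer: -238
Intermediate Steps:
P(q) = 4
H(l) = 14 (H(l) = 2*4 + 6 = 8 + 6 = 14)
D(27)*H(-7) = -17*14 = -238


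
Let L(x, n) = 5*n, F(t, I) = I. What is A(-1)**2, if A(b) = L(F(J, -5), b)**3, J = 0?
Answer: 15625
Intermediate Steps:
A(b) = 125*b**3 (A(b) = (5*b)**3 = 125*b**3)
A(-1)**2 = (125*(-1)**3)**2 = (125*(-1))**2 = (-125)**2 = 15625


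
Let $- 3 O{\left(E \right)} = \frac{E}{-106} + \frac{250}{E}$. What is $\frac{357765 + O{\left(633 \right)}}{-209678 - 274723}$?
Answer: $- \frac{72016322099}{97507014894} \approx -0.73858$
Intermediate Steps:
$O{\left(E \right)} = - \frac{250}{3 E} + \frac{E}{318}$ ($O{\left(E \right)} = - \frac{\frac{E}{-106} + \frac{250}{E}}{3} = - \frac{E \left(- \frac{1}{106}\right) + \frac{250}{E}}{3} = - \frac{- \frac{E}{106} + \frac{250}{E}}{3} = - \frac{\frac{250}{E} - \frac{E}{106}}{3} = - \frac{250}{3 E} + \frac{E}{318}$)
$\frac{357765 + O{\left(633 \right)}}{-209678 - 274723} = \frac{357765 + \frac{-26500 + 633^{2}}{318 \cdot 633}}{-209678 - 274723} = \frac{357765 + \frac{1}{318} \cdot \frac{1}{633} \left(-26500 + 400689\right)}{-484401} = \left(357765 + \frac{1}{318} \cdot \frac{1}{633} \cdot 374189\right) \left(- \frac{1}{484401}\right) = \left(357765 + \frac{374189}{201294}\right) \left(- \frac{1}{484401}\right) = \frac{72016322099}{201294} \left(- \frac{1}{484401}\right) = - \frac{72016322099}{97507014894}$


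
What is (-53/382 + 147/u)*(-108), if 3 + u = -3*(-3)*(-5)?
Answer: 264141/764 ≈ 345.73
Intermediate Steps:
u = -48 (u = -3 - 3*(-3)*(-5) = -3 + 9*(-5) = -3 - 45 = -48)
(-53/382 + 147/u)*(-108) = (-53/382 + 147/(-48))*(-108) = (-53*1/382 + 147*(-1/48))*(-108) = (-53/382 - 49/16)*(-108) = -9783/3056*(-108) = 264141/764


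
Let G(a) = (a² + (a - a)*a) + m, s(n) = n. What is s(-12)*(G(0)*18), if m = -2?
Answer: 432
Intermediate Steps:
G(a) = -2 + a² (G(a) = (a² + (a - a)*a) - 2 = (a² + 0*a) - 2 = (a² + 0) - 2 = a² - 2 = -2 + a²)
s(-12)*(G(0)*18) = -12*(-2 + 0²)*18 = -12*(-2 + 0)*18 = -(-24)*18 = -12*(-36) = 432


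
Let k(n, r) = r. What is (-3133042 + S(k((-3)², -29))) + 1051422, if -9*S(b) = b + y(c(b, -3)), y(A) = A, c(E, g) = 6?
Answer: -18734557/9 ≈ -2.0816e+6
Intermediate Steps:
S(b) = -⅔ - b/9 (S(b) = -(b + 6)/9 = -(6 + b)/9 = -⅔ - b/9)
(-3133042 + S(k((-3)², -29))) + 1051422 = (-3133042 + (-⅔ - ⅑*(-29))) + 1051422 = (-3133042 + (-⅔ + 29/9)) + 1051422 = (-3133042 + 23/9) + 1051422 = -28197355/9 + 1051422 = -18734557/9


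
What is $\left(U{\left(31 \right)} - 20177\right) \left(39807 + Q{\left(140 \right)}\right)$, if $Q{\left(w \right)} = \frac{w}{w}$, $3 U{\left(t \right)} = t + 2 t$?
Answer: $-801971968$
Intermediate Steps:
$U{\left(t \right)} = t$ ($U{\left(t \right)} = \frac{t + 2 t}{3} = \frac{3 t}{3} = t$)
$Q{\left(w \right)} = 1$
$\left(U{\left(31 \right)} - 20177\right) \left(39807 + Q{\left(140 \right)}\right) = \left(31 - 20177\right) \left(39807 + 1\right) = \left(-20146\right) 39808 = -801971968$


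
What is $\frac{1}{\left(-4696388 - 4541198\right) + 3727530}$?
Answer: $- \frac{1}{5510056} \approx -1.8149 \cdot 10^{-7}$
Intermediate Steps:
$\frac{1}{\left(-4696388 - 4541198\right) + 3727530} = \frac{1}{-9237586 + 3727530} = \frac{1}{-5510056} = - \frac{1}{5510056}$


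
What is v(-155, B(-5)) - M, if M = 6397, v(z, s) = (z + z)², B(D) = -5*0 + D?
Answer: 89703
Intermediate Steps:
B(D) = D (B(D) = 0 + D = D)
v(z, s) = 4*z² (v(z, s) = (2*z)² = 4*z²)
v(-155, B(-5)) - M = 4*(-155)² - 1*6397 = 4*24025 - 6397 = 96100 - 6397 = 89703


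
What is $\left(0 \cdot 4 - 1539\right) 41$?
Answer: $-63099$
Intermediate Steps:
$\left(0 \cdot 4 - 1539\right) 41 = \left(0 - 1539\right) 41 = \left(-1539\right) 41 = -63099$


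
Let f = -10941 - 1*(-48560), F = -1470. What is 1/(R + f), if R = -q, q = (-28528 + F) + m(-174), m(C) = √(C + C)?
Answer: 22539/1524019679 + 2*I*√87/4572059037 ≈ 1.4789e-5 + 4.0802e-9*I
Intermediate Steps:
m(C) = √2*√C (m(C) = √(2*C) = √2*√C)
f = 37619 (f = -10941 + 48560 = 37619)
q = -29998 + 2*I*√87 (q = (-28528 - 1470) + √2*√(-174) = -29998 + √2*(I*√174) = -29998 + 2*I*√87 ≈ -29998.0 + 18.655*I)
R = 29998 - 2*I*√87 (R = -(-29998 + 2*I*√87) = 29998 - 2*I*√87 ≈ 29998.0 - 18.655*I)
1/(R + f) = 1/((29998 - 2*I*√87) + 37619) = 1/(67617 - 2*I*√87)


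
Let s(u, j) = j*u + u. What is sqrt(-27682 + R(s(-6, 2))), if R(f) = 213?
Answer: I*sqrt(27469) ≈ 165.74*I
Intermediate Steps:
s(u, j) = u + j*u
sqrt(-27682 + R(s(-6, 2))) = sqrt(-27682 + 213) = sqrt(-27469) = I*sqrt(27469)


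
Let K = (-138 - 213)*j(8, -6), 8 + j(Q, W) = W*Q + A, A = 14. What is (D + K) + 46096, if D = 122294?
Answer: 183132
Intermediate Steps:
j(Q, W) = 6 + Q*W (j(Q, W) = -8 + (W*Q + 14) = -8 + (Q*W + 14) = -8 + (14 + Q*W) = 6 + Q*W)
K = 14742 (K = (-138 - 213)*(6 + 8*(-6)) = -351*(6 - 48) = -351*(-42) = 14742)
(D + K) + 46096 = (122294 + 14742) + 46096 = 137036 + 46096 = 183132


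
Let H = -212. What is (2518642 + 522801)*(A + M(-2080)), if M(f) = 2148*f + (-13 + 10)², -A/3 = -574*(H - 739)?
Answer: -18569387288679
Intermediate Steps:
A = -1637622 (A = -(-1722)*(-212 - 739) = -(-1722)*(-951) = -3*545874 = -1637622)
M(f) = 9 + 2148*f (M(f) = 2148*f + (-3)² = 2148*f + 9 = 9 + 2148*f)
(2518642 + 522801)*(A + M(-2080)) = (2518642 + 522801)*(-1637622 + (9 + 2148*(-2080))) = 3041443*(-1637622 + (9 - 4467840)) = 3041443*(-1637622 - 4467831) = 3041443*(-6105453) = -18569387288679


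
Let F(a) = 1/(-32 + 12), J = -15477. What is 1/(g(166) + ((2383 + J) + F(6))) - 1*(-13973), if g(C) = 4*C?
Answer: 3473701753/248601 ≈ 13973.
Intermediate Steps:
F(a) = -1/20 (F(a) = 1/(-20) = -1/20)
1/(g(166) + ((2383 + J) + F(6))) - 1*(-13973) = 1/(4*166 + ((2383 - 15477) - 1/20)) - 1*(-13973) = 1/(664 + (-13094 - 1/20)) + 13973 = 1/(664 - 261881/20) + 13973 = 1/(-248601/20) + 13973 = -20/248601 + 13973 = 3473701753/248601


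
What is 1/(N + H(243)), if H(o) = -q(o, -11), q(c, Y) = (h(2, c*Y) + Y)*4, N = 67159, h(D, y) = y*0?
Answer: 1/67203 ≈ 1.4880e-5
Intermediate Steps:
h(D, y) = 0
q(c, Y) = 4*Y (q(c, Y) = (0 + Y)*4 = Y*4 = 4*Y)
H(o) = 44 (H(o) = -4*(-11) = -1*(-44) = 44)
1/(N + H(243)) = 1/(67159 + 44) = 1/67203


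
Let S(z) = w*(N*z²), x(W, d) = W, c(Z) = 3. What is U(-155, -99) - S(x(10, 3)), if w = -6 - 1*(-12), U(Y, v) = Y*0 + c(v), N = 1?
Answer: -597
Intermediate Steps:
U(Y, v) = 3 (U(Y, v) = Y*0 + 3 = 0 + 3 = 3)
w = 6 (w = -6 + 12 = 6)
S(z) = 6*z² (S(z) = 6*(1*z²) = 6*z²)
U(-155, -99) - S(x(10, 3)) = 3 - 6*10² = 3 - 6*100 = 3 - 1*600 = 3 - 600 = -597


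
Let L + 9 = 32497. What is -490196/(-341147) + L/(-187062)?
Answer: 40306930208/31907820057 ≈ 1.2632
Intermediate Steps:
L = 32488 (L = -9 + 32497 = 32488)
-490196/(-341147) + L/(-187062) = -490196/(-341147) + 32488/(-187062) = -490196*(-1/341147) + 32488*(-1/187062) = 490196/341147 - 16244/93531 = 40306930208/31907820057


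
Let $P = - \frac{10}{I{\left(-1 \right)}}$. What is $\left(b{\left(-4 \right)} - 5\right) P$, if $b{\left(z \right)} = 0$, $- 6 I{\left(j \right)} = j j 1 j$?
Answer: $300$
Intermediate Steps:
$I{\left(j \right)} = - \frac{j^{3}}{6}$ ($I{\left(j \right)} = - \frac{j j 1 j}{6} = - \frac{j^{2} \cdot 1 j}{6} = - \frac{j^{2} j}{6} = - \frac{j^{3}}{6}$)
$P = -60$ ($P = - \frac{10}{\left(- \frac{1}{6}\right) \left(-1\right)^{3}} = - \frac{10}{\left(- \frac{1}{6}\right) \left(-1\right)} = - 10 \frac{1}{\frac{1}{6}} = \left(-10\right) 6 = -60$)
$\left(b{\left(-4 \right)} - 5\right) P = \left(0 - 5\right) \left(-60\right) = \left(-5\right) \left(-60\right) = 300$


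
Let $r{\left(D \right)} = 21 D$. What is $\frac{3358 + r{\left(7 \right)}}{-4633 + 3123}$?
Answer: $- \frac{701}{302} \approx -2.3212$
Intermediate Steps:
$\frac{3358 + r{\left(7 \right)}}{-4633 + 3123} = \frac{3358 + 21 \cdot 7}{-4633 + 3123} = \frac{3358 + 147}{-1510} = 3505 \left(- \frac{1}{1510}\right) = - \frac{701}{302}$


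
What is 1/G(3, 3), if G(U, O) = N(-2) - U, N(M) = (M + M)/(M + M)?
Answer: -1/2 ≈ -0.50000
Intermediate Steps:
N(M) = 1 (N(M) = (2*M)/((2*M)) = (2*M)*(1/(2*M)) = 1)
G(U, O) = 1 - U
1/G(3, 3) = 1/(1 - 1*3) = 1/(1 - 3) = 1/(-2) = -1/2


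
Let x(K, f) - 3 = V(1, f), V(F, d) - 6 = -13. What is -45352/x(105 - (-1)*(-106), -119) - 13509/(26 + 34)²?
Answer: 4533699/400 ≈ 11334.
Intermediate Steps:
V(F, d) = -7 (V(F, d) = 6 - 13 = -7)
x(K, f) = -4 (x(K, f) = 3 - 7 = -4)
-45352/x(105 - (-1)*(-106), -119) - 13509/(26 + 34)² = -45352/(-4) - 13509/(26 + 34)² = -45352*(-¼) - 13509/(60²) = 11338 - 13509/3600 = 11338 - 13509*1/3600 = 11338 - 1501/400 = 4533699/400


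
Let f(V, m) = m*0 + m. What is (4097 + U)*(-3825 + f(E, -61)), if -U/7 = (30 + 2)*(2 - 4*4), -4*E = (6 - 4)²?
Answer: -28107438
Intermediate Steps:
E = -1 (E = -(6 - 4)²/4 = -¼*2² = -¼*4 = -1)
f(V, m) = m (f(V, m) = 0 + m = m)
U = 3136 (U = -7*(30 + 2)*(2 - 4*4) = -224*(2 - 16) = -224*(-14) = -7*(-448) = 3136)
(4097 + U)*(-3825 + f(E, -61)) = (4097 + 3136)*(-3825 - 61) = 7233*(-3886) = -28107438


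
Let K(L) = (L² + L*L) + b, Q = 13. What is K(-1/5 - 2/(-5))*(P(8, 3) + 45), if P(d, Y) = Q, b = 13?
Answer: 18966/25 ≈ 758.64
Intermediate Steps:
P(d, Y) = 13
K(L) = 13 + 2*L² (K(L) = (L² + L*L) + 13 = (L² + L²) + 13 = 2*L² + 13 = 13 + 2*L²)
K(-1/5 - 2/(-5))*(P(8, 3) + 45) = (13 + 2*(-1/5 - 2/(-5))²)*(13 + 45) = (13 + 2*(-1*⅕ - 2*(-⅕))²)*58 = (13 + 2*(-⅕ + ⅖)²)*58 = (13 + 2*(⅕)²)*58 = (13 + 2*(1/25))*58 = (13 + 2/25)*58 = (327/25)*58 = 18966/25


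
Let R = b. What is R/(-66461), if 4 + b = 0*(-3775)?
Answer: 4/66461 ≈ 6.0186e-5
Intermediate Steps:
b = -4 (b = -4 + 0*(-3775) = -4 + 0 = -4)
R = -4
R/(-66461) = -4/(-66461) = -4*(-1/66461) = 4/66461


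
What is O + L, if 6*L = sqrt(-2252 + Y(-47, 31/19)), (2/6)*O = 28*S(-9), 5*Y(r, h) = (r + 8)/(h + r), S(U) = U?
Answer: -756 + I*sqrt(41830183490)/25860 ≈ -756.0 + 7.9089*I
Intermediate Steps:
Y(r, h) = (8 + r)/(5*(h + r)) (Y(r, h) = ((r + 8)/(h + r))/5 = ((8 + r)/(h + r))/5 = (8 + r)/(5*(h + r)))
O = -756 (O = 3*(28*(-9)) = 3*(-252) = -756)
L = I*sqrt(41830183490)/25860 (L = sqrt(-2252 + (8 - 47)/(5*(31/19 - 47)))/6 = sqrt(-2252 + (1/5)*(-39)/(31*(1/19) - 47))/6 = sqrt(-2252 + (1/5)*(-39)/(31/19 - 47))/6 = sqrt(-2252 + (1/5)*(-39)/(-862/19))/6 = sqrt(-2252 + (1/5)*(-19/862)*(-39))/6 = sqrt(-2252 + 741/4310)/6 = sqrt(-9705379/4310)/6 = (I*sqrt(41830183490)/4310)/6 = I*sqrt(41830183490)/25860 ≈ 7.9089*I)
O + L = -756 + I*sqrt(41830183490)/25860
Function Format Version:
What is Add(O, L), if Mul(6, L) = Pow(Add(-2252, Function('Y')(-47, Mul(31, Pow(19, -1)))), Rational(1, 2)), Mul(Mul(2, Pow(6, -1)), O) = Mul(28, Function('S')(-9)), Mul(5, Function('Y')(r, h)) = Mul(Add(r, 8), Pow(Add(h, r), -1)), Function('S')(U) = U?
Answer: Add(-756, Mul(Rational(1, 25860), I, Pow(41830183490, Rational(1, 2)))) ≈ Add(-756.00, Mul(7.9089, I))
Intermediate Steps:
Function('Y')(r, h) = Mul(Rational(1, 5), Pow(Add(h, r), -1), Add(8, r)) (Function('Y')(r, h) = Mul(Rational(1, 5), Mul(Add(r, 8), Pow(Add(h, r), -1))) = Mul(Rational(1, 5), Mul(Add(8, r), Pow(Add(h, r), -1))) = Mul(Rational(1, 5), Mul(Pow(Add(h, r), -1), Add(8, r))) = Mul(Rational(1, 5), Pow(Add(h, r), -1), Add(8, r)))
O = -756 (O = Mul(3, Mul(28, -9)) = Mul(3, -252) = -756)
L = Mul(Rational(1, 25860), I, Pow(41830183490, Rational(1, 2))) (L = Mul(Rational(1, 6), Pow(Add(-2252, Mul(Rational(1, 5), Pow(Add(Mul(31, Pow(19, -1)), -47), -1), Add(8, -47))), Rational(1, 2))) = Mul(Rational(1, 6), Pow(Add(-2252, Mul(Rational(1, 5), Pow(Add(Mul(31, Rational(1, 19)), -47), -1), -39)), Rational(1, 2))) = Mul(Rational(1, 6), Pow(Add(-2252, Mul(Rational(1, 5), Pow(Add(Rational(31, 19), -47), -1), -39)), Rational(1, 2))) = Mul(Rational(1, 6), Pow(Add(-2252, Mul(Rational(1, 5), Pow(Rational(-862, 19), -1), -39)), Rational(1, 2))) = Mul(Rational(1, 6), Pow(Add(-2252, Mul(Rational(1, 5), Rational(-19, 862), -39)), Rational(1, 2))) = Mul(Rational(1, 6), Pow(Add(-2252, Rational(741, 4310)), Rational(1, 2))) = Mul(Rational(1, 6), Pow(Rational(-9705379, 4310), Rational(1, 2))) = Mul(Rational(1, 6), Mul(Rational(1, 4310), I, Pow(41830183490, Rational(1, 2)))) = Mul(Rational(1, 25860), I, Pow(41830183490, Rational(1, 2))) ≈ Mul(7.9089, I))
Add(O, L) = Add(-756, Mul(Rational(1, 25860), I, Pow(41830183490, Rational(1, 2))))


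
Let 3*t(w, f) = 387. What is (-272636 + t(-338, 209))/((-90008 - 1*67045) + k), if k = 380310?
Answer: -272507/223257 ≈ -1.2206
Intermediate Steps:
t(w, f) = 129 (t(w, f) = (⅓)*387 = 129)
(-272636 + t(-338, 209))/((-90008 - 1*67045) + k) = (-272636 + 129)/((-90008 - 1*67045) + 380310) = -272507/((-90008 - 67045) + 380310) = -272507/(-157053 + 380310) = -272507/223257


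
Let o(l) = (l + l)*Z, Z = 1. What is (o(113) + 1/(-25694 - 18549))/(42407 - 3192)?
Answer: 9998917/1734989245 ≈ 0.0057631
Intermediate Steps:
o(l) = 2*l (o(l) = (l + l)*1 = (2*l)*1 = 2*l)
(o(113) + 1/(-25694 - 18549))/(42407 - 3192) = (2*113 + 1/(-25694 - 18549))/(42407 - 3192) = (226 + 1/(-44243))/39215 = (226 - 1/44243)*(1/39215) = (9998917/44243)*(1/39215) = 9998917/1734989245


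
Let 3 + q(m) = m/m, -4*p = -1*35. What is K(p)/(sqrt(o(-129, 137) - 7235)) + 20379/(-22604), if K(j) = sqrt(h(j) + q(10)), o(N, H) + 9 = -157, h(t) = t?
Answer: -20379/22604 - 3*I*sqrt(2467)/4934 ≈ -0.90157 - 0.0302*I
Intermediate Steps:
o(N, H) = -166 (o(N, H) = -9 - 157 = -166)
p = 35/4 (p = -(-1)*35/4 = -1/4*(-35) = 35/4 ≈ 8.7500)
q(m) = -2 (q(m) = -3 + m/m = -3 + 1 = -2)
K(j) = sqrt(-2 + j) (K(j) = sqrt(j - 2) = sqrt(-2 + j))
K(p)/(sqrt(o(-129, 137) - 7235)) + 20379/(-22604) = sqrt(-2 + 35/4)/(sqrt(-166 - 7235)) + 20379/(-22604) = sqrt(27/4)/(sqrt(-7401)) + 20379*(-1/22604) = (3*sqrt(3)/2)/((I*sqrt(7401))) - 20379/22604 = (3*sqrt(3)/2)*(-I*sqrt(7401)/7401) - 20379/22604 = -3*I*sqrt(2467)/4934 - 20379/22604 = -20379/22604 - 3*I*sqrt(2467)/4934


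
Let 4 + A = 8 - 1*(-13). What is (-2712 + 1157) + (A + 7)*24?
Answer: -979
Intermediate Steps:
A = 17 (A = -4 + (8 - 1*(-13)) = -4 + (8 + 13) = -4 + 21 = 17)
(-2712 + 1157) + (A + 7)*24 = (-2712 + 1157) + (17 + 7)*24 = -1555 + 24*24 = -1555 + 576 = -979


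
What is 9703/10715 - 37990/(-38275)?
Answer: 31137807/16404665 ≈ 1.8981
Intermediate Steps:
9703/10715 - 37990/(-38275) = 9703*(1/10715) - 37990*(-1/38275) = 9703/10715 + 7598/7655 = 31137807/16404665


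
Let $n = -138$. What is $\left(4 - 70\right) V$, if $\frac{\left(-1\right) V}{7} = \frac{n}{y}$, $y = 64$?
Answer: $- \frac{15939}{16} \approx -996.19$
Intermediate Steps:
$V = \frac{483}{32}$ ($V = - 7 \left(- \frac{138}{64}\right) = - 7 \left(\left(-138\right) \frac{1}{64}\right) = \left(-7\right) \left(- \frac{69}{32}\right) = \frac{483}{32} \approx 15.094$)
$\left(4 - 70\right) V = \left(4 - 70\right) \frac{483}{32} = \left(-66\right) \frac{483}{32} = - \frac{15939}{16}$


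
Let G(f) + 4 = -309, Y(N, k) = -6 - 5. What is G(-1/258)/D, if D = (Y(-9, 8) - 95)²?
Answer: -313/11236 ≈ -0.027857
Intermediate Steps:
Y(N, k) = -11
D = 11236 (D = (-11 - 95)² = (-106)² = 11236)
G(f) = -313 (G(f) = -4 - 309 = -313)
G(-1/258)/D = -313/11236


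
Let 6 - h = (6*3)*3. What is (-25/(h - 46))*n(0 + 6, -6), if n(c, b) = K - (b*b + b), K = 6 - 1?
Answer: -625/94 ≈ -6.6489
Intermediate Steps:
K = 5
h = -48 (h = 6 - 6*3*3 = 6 - 18*3 = 6 - 1*54 = 6 - 54 = -48)
n(c, b) = 5 - b - b**2 (n(c, b) = 5 - (b*b + b) = 5 - (b**2 + b) = 5 - (b + b**2) = 5 + (-b - b**2) = 5 - b - b**2)
(-25/(h - 46))*n(0 + 6, -6) = (-25/(-48 - 46))*(5 - 1*(-6) - 1*(-6)**2) = (-25/(-94))*(5 + 6 - 1*36) = (-1/94*(-25))*(5 + 6 - 36) = (25/94)*(-25) = -625/94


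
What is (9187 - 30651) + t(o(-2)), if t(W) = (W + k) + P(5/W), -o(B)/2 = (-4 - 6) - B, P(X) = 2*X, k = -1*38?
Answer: -171883/8 ≈ -21485.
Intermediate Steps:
k = -38
o(B) = 20 + 2*B (o(B) = -2*((-4 - 6) - B) = -2*(-10 - B) = 20 + 2*B)
t(W) = -38 + W + 10/W (t(W) = (W - 38) + 2*(5/W) = (-38 + W) + 10/W = -38 + W + 10/W)
(9187 - 30651) + t(o(-2)) = (9187 - 30651) + (-38 + (20 + 2*(-2)) + 10/(20 + 2*(-2))) = -21464 + (-38 + (20 - 4) + 10/(20 - 4)) = -21464 + (-38 + 16 + 10/16) = -21464 + (-38 + 16 + 10*(1/16)) = -21464 + (-38 + 16 + 5/8) = -21464 - 171/8 = -171883/8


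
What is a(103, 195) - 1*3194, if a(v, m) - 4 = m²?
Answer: 34835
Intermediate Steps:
a(v, m) = 4 + m²
a(103, 195) - 1*3194 = (4 + 195²) - 1*3194 = (4 + 38025) - 3194 = 38029 - 3194 = 34835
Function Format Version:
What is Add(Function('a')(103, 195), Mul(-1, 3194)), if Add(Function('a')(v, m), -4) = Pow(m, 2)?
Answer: 34835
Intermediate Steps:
Function('a')(v, m) = Add(4, Pow(m, 2))
Add(Function('a')(103, 195), Mul(-1, 3194)) = Add(Add(4, Pow(195, 2)), Mul(-1, 3194)) = Add(Add(4, 38025), -3194) = Add(38029, -3194) = 34835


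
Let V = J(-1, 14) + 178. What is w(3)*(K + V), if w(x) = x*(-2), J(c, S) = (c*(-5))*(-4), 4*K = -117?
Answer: -1545/2 ≈ -772.50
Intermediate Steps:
K = -117/4 (K = (1/4)*(-117) = -117/4 ≈ -29.250)
J(c, S) = 20*c (J(c, S) = -5*c*(-4) = 20*c)
w(x) = -2*x
V = 158 (V = 20*(-1) + 178 = -20 + 178 = 158)
w(3)*(K + V) = (-2*3)*(-117/4 + 158) = -6*515/4 = -1545/2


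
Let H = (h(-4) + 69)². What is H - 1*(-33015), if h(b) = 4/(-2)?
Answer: 37504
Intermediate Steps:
h(b) = -2 (h(b) = -½*4 = -2)
H = 4489 (H = (-2 + 69)² = 67² = 4489)
H - 1*(-33015) = 4489 - 1*(-33015) = 4489 + 33015 = 37504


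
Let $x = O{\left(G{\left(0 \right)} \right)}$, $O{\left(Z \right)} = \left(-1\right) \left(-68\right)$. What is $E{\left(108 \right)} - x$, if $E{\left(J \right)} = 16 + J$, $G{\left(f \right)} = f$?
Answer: $56$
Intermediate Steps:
$O{\left(Z \right)} = 68$
$x = 68$
$E{\left(108 \right)} - x = \left(16 + 108\right) - 68 = 124 - 68 = 56$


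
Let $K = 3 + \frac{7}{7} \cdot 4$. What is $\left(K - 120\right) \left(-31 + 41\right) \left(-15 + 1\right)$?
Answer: $15820$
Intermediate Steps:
$K = 7$ ($K = 3 + 7 \cdot \frac{1}{7} \cdot 4 = 3 + 1 \cdot 4 = 3 + 4 = 7$)
$\left(K - 120\right) \left(-31 + 41\right) \left(-15 + 1\right) = \left(7 - 120\right) \left(-31 + 41\right) \left(-15 + 1\right) = - 113 \cdot 10 \left(-14\right) = \left(-113\right) \left(-140\right) = 15820$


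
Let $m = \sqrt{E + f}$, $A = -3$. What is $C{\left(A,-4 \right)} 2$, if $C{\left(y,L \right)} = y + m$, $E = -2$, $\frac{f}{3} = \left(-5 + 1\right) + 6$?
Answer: $-2$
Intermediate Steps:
$f = 6$ ($f = 3 \left(\left(-5 + 1\right) + 6\right) = 3 \left(-4 + 6\right) = 3 \cdot 2 = 6$)
$m = 2$ ($m = \sqrt{-2 + 6} = \sqrt{4} = 2$)
$C{\left(y,L \right)} = 2 + y$ ($C{\left(y,L \right)} = y + 2 = 2 + y$)
$C{\left(A,-4 \right)} 2 = \left(2 - 3\right) 2 = \left(-1\right) 2 = -2$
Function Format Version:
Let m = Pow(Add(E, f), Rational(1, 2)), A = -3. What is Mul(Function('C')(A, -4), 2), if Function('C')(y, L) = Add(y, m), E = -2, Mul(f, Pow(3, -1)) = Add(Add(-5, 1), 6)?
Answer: -2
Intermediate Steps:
f = 6 (f = Mul(3, Add(Add(-5, 1), 6)) = Mul(3, Add(-4, 6)) = Mul(3, 2) = 6)
m = 2 (m = Pow(Add(-2, 6), Rational(1, 2)) = Pow(4, Rational(1, 2)) = 2)
Function('C')(y, L) = Add(2, y) (Function('C')(y, L) = Add(y, 2) = Add(2, y))
Mul(Function('C')(A, -4), 2) = Mul(Add(2, -3), 2) = Mul(-1, 2) = -2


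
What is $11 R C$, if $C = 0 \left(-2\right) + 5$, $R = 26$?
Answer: $1430$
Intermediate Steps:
$C = 5$ ($C = 0 + 5 = 5$)
$11 R C = 11 \cdot 26 \cdot 5 = 286 \cdot 5 = 1430$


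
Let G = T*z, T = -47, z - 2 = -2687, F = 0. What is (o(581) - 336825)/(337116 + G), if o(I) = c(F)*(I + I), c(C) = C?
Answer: -37425/51479 ≈ -0.72700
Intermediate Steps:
z = -2685 (z = 2 - 2687 = -2685)
G = 126195 (G = -47*(-2685) = 126195)
o(I) = 0 (o(I) = 0*(I + I) = 0*(2*I) = 0)
(o(581) - 336825)/(337116 + G) = (0 - 336825)/(337116 + 126195) = -336825/463311 = -336825*1/463311 = -37425/51479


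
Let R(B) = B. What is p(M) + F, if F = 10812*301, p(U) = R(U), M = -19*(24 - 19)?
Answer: 3254317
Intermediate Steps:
M = -95 (M = -19*5 = -95)
p(U) = U
F = 3254412
p(M) + F = -95 + 3254412 = 3254317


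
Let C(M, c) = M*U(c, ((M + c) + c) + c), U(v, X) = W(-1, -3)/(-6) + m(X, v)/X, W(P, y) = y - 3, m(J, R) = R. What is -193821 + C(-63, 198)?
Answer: -11440542/59 ≈ -1.9391e+5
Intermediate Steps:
W(P, y) = -3 + y
U(v, X) = 1 + v/X (U(v, X) = (-3 - 3)/(-6) + v/X = -6*(-⅙) + v/X = 1 + v/X)
C(M, c) = M*(M + 4*c)/(M + 3*c) (C(M, c) = M*(((((M + c) + c) + c) + c)/(((M + c) + c) + c)) = M*((((M + 2*c) + c) + c)/((M + 2*c) + c)) = M*(((M + 3*c) + c)/(M + 3*c)) = M*((M + 4*c)/(M + 3*c)) = M*(M + 4*c)/(M + 3*c))
-193821 + C(-63, 198) = -193821 - 63*(-63 + 4*198)/(-63 + 3*198) = -193821 - 63*(-63 + 792)/(-63 + 594) = -193821 - 63*729/531 = -193821 - 63*1/531*729 = -193821 - 5103/59 = -11440542/59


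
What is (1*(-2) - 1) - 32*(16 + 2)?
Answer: -579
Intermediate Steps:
(1*(-2) - 1) - 32*(16 + 2) = (-2 - 1) - 32*18 = -3 - 576 = -579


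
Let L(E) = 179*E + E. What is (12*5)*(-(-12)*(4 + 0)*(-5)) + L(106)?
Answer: 4680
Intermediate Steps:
L(E) = 180*E
(12*5)*(-(-12)*(4 + 0)*(-5)) + L(106) = (12*5)*(-(-12)*(4 + 0)*(-5)) + 180*106 = 60*(-(-12)*4*(-5)) + 19080 = 60*(-4*(-12)*(-5)) + 19080 = 60*(48*(-5)) + 19080 = 60*(-240) + 19080 = -14400 + 19080 = 4680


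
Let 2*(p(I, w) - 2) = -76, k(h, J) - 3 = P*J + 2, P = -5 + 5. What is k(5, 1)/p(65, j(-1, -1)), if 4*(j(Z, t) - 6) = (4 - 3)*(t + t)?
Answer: -5/36 ≈ -0.13889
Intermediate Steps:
j(Z, t) = 6 + t/2 (j(Z, t) = 6 + ((4 - 3)*(t + t))/4 = 6 + (1*(2*t))/4 = 6 + (2*t)/4 = 6 + t/2)
P = 0
k(h, J) = 5 (k(h, J) = 3 + (0*J + 2) = 3 + (0 + 2) = 3 + 2 = 5)
p(I, w) = -36 (p(I, w) = 2 + (½)*(-76) = 2 - 38 = -36)
k(5, 1)/p(65, j(-1, -1)) = 5/(-36) = 5*(-1/36) = -5/36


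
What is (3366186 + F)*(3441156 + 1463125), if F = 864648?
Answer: 20749198800354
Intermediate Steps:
(3366186 + F)*(3441156 + 1463125) = (3366186 + 864648)*(3441156 + 1463125) = 4230834*4904281 = 20749198800354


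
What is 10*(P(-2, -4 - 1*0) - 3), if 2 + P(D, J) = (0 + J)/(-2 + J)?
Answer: -130/3 ≈ -43.333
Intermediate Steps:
P(D, J) = -2 + J/(-2 + J) (P(D, J) = -2 + (0 + J)/(-2 + J) = -2 + J/(-2 + J))
10*(P(-2, -4 - 1*0) - 3) = 10*((4 - (-4 - 1*0))/(-2 + (-4 - 1*0)) - 3) = 10*((4 - (-4 + 0))/(-2 + (-4 + 0)) - 3) = 10*((4 - 1*(-4))/(-2 - 4) - 3) = 10*((4 + 4)/(-6) - 3) = 10*(-⅙*8 - 3) = 10*(-4/3 - 3) = 10*(-13/3) = -130/3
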